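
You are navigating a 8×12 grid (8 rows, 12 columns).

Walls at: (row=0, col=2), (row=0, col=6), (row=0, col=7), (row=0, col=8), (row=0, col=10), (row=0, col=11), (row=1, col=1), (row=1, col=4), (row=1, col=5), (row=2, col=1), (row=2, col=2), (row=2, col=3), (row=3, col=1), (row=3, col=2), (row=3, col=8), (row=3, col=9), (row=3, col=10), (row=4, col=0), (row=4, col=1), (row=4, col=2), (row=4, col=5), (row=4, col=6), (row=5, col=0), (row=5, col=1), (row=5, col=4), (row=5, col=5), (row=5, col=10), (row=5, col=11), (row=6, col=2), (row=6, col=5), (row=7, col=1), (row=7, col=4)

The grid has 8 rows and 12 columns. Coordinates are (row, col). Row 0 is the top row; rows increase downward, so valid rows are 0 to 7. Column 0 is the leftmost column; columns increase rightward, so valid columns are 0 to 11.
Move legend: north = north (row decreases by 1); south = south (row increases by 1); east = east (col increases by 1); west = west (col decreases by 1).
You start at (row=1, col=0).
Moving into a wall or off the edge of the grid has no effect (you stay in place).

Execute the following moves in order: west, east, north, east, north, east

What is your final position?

Start: (row=1, col=0)
  west (west): blocked, stay at (row=1, col=0)
  east (east): blocked, stay at (row=1, col=0)
  north (north): (row=1, col=0) -> (row=0, col=0)
  east (east): (row=0, col=0) -> (row=0, col=1)
  north (north): blocked, stay at (row=0, col=1)
  east (east): blocked, stay at (row=0, col=1)
Final: (row=0, col=1)

Answer: Final position: (row=0, col=1)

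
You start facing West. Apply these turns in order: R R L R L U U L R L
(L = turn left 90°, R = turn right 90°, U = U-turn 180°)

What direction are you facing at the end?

Answer: Final heading: West

Derivation:
Start: West
  R (right (90° clockwise)) -> North
  R (right (90° clockwise)) -> East
  L (left (90° counter-clockwise)) -> North
  R (right (90° clockwise)) -> East
  L (left (90° counter-clockwise)) -> North
  U (U-turn (180°)) -> South
  U (U-turn (180°)) -> North
  L (left (90° counter-clockwise)) -> West
  R (right (90° clockwise)) -> North
  L (left (90° counter-clockwise)) -> West
Final: West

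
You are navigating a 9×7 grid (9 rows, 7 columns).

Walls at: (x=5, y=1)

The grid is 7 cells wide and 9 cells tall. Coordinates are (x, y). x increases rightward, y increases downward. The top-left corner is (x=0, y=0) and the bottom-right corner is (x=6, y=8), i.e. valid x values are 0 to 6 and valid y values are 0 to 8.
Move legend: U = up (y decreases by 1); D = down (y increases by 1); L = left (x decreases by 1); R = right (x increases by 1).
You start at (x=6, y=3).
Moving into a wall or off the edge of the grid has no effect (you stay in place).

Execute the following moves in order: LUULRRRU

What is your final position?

Answer: Final position: (x=6, y=1)

Derivation:
Start: (x=6, y=3)
  L (left): (x=6, y=3) -> (x=5, y=3)
  U (up): (x=5, y=3) -> (x=5, y=2)
  U (up): blocked, stay at (x=5, y=2)
  L (left): (x=5, y=2) -> (x=4, y=2)
  R (right): (x=4, y=2) -> (x=5, y=2)
  R (right): (x=5, y=2) -> (x=6, y=2)
  R (right): blocked, stay at (x=6, y=2)
  U (up): (x=6, y=2) -> (x=6, y=1)
Final: (x=6, y=1)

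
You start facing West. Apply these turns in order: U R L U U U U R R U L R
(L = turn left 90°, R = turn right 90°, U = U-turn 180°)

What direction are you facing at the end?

Start: West
  U (U-turn (180°)) -> East
  R (right (90° clockwise)) -> South
  L (left (90° counter-clockwise)) -> East
  U (U-turn (180°)) -> West
  U (U-turn (180°)) -> East
  U (U-turn (180°)) -> West
  U (U-turn (180°)) -> East
  R (right (90° clockwise)) -> South
  R (right (90° clockwise)) -> West
  U (U-turn (180°)) -> East
  L (left (90° counter-clockwise)) -> North
  R (right (90° clockwise)) -> East
Final: East

Answer: Final heading: East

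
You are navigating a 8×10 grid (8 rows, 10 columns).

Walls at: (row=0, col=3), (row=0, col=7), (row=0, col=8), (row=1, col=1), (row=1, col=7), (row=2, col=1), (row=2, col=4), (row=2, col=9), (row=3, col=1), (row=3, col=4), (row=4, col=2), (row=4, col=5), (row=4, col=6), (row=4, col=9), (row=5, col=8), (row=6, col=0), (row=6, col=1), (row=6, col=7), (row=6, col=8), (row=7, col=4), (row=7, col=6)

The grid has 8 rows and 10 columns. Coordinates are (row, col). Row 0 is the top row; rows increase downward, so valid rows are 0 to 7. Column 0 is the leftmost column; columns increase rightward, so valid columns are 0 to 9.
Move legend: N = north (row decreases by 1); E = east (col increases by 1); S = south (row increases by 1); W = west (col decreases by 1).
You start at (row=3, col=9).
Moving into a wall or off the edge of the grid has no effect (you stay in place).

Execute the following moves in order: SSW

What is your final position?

Answer: Final position: (row=3, col=8)

Derivation:
Start: (row=3, col=9)
  S (south): blocked, stay at (row=3, col=9)
  S (south): blocked, stay at (row=3, col=9)
  W (west): (row=3, col=9) -> (row=3, col=8)
Final: (row=3, col=8)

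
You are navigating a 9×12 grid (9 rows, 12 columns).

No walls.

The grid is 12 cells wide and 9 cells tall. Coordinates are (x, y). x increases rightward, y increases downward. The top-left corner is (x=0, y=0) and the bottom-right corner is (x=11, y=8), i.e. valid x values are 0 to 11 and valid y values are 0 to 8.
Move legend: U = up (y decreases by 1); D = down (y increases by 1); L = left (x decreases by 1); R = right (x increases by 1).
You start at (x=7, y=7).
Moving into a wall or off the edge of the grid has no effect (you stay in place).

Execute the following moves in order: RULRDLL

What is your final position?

Start: (x=7, y=7)
  R (right): (x=7, y=7) -> (x=8, y=7)
  U (up): (x=8, y=7) -> (x=8, y=6)
  L (left): (x=8, y=6) -> (x=7, y=6)
  R (right): (x=7, y=6) -> (x=8, y=6)
  D (down): (x=8, y=6) -> (x=8, y=7)
  L (left): (x=8, y=7) -> (x=7, y=7)
  L (left): (x=7, y=7) -> (x=6, y=7)
Final: (x=6, y=7)

Answer: Final position: (x=6, y=7)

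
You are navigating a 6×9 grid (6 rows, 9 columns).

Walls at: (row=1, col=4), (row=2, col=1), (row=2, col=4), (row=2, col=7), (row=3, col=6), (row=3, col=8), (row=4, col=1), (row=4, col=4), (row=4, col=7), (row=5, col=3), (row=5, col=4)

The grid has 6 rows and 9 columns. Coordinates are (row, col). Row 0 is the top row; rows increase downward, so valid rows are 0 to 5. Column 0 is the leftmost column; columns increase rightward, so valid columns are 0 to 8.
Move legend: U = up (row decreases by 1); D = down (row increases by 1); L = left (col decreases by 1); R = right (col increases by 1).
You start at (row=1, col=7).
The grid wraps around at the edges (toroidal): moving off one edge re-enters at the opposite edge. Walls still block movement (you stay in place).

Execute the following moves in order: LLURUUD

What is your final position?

Start: (row=1, col=7)
  L (left): (row=1, col=7) -> (row=1, col=6)
  L (left): (row=1, col=6) -> (row=1, col=5)
  U (up): (row=1, col=5) -> (row=0, col=5)
  R (right): (row=0, col=5) -> (row=0, col=6)
  U (up): (row=0, col=6) -> (row=5, col=6)
  U (up): (row=5, col=6) -> (row=4, col=6)
  D (down): (row=4, col=6) -> (row=5, col=6)
Final: (row=5, col=6)

Answer: Final position: (row=5, col=6)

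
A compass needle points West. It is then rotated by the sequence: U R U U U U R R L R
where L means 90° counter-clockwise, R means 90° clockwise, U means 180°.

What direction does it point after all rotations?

Answer: Final heading: North

Derivation:
Start: West
  U (U-turn (180°)) -> East
  R (right (90° clockwise)) -> South
  U (U-turn (180°)) -> North
  U (U-turn (180°)) -> South
  U (U-turn (180°)) -> North
  U (U-turn (180°)) -> South
  R (right (90° clockwise)) -> West
  R (right (90° clockwise)) -> North
  L (left (90° counter-clockwise)) -> West
  R (right (90° clockwise)) -> North
Final: North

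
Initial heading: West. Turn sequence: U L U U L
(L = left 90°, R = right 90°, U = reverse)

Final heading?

Start: West
  U (U-turn (180°)) -> East
  L (left (90° counter-clockwise)) -> North
  U (U-turn (180°)) -> South
  U (U-turn (180°)) -> North
  L (left (90° counter-clockwise)) -> West
Final: West

Answer: Final heading: West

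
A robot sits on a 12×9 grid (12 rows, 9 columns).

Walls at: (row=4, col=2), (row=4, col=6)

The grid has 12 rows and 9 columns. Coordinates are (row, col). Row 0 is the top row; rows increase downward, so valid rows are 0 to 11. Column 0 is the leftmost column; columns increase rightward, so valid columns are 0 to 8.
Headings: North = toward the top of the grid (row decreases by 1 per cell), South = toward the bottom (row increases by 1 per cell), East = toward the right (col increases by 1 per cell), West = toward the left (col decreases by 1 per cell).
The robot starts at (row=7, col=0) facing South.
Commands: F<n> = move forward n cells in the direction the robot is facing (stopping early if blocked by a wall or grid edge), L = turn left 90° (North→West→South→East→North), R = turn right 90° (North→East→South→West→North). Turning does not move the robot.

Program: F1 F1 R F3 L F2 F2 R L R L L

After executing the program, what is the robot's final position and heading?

Answer: Final position: (row=11, col=0), facing East

Derivation:
Start: (row=7, col=0), facing South
  F1: move forward 1, now at (row=8, col=0)
  F1: move forward 1, now at (row=9, col=0)
  R: turn right, now facing West
  F3: move forward 0/3 (blocked), now at (row=9, col=0)
  L: turn left, now facing South
  F2: move forward 2, now at (row=11, col=0)
  F2: move forward 0/2 (blocked), now at (row=11, col=0)
  R: turn right, now facing West
  L: turn left, now facing South
  R: turn right, now facing West
  L: turn left, now facing South
  L: turn left, now facing East
Final: (row=11, col=0), facing East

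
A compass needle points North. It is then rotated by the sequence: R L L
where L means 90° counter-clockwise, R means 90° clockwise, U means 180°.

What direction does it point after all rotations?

Start: North
  R (right (90° clockwise)) -> East
  L (left (90° counter-clockwise)) -> North
  L (left (90° counter-clockwise)) -> West
Final: West

Answer: Final heading: West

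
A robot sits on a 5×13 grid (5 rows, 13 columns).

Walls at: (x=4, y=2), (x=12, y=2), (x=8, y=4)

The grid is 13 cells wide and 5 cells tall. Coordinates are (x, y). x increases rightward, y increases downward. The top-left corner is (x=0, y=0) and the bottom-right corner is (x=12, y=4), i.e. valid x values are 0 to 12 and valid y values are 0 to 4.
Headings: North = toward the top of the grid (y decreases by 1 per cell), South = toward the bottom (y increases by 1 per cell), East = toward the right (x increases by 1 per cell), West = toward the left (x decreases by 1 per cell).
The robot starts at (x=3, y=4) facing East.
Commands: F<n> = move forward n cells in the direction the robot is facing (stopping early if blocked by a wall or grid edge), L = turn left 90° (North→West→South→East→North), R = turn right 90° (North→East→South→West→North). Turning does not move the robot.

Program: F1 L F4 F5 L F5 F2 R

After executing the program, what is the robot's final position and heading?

Start: (x=3, y=4), facing East
  F1: move forward 1, now at (x=4, y=4)
  L: turn left, now facing North
  F4: move forward 1/4 (blocked), now at (x=4, y=3)
  F5: move forward 0/5 (blocked), now at (x=4, y=3)
  L: turn left, now facing West
  F5: move forward 4/5 (blocked), now at (x=0, y=3)
  F2: move forward 0/2 (blocked), now at (x=0, y=3)
  R: turn right, now facing North
Final: (x=0, y=3), facing North

Answer: Final position: (x=0, y=3), facing North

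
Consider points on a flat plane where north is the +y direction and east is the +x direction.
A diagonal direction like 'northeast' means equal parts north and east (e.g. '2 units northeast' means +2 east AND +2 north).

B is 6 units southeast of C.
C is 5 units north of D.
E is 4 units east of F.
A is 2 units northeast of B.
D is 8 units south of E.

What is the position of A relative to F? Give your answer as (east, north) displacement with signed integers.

Place F at the origin (east=0, north=0).
  E is 4 units east of F: delta (east=+4, north=+0); E at (east=4, north=0).
  D is 8 units south of E: delta (east=+0, north=-8); D at (east=4, north=-8).
  C is 5 units north of D: delta (east=+0, north=+5); C at (east=4, north=-3).
  B is 6 units southeast of C: delta (east=+6, north=-6); B at (east=10, north=-9).
  A is 2 units northeast of B: delta (east=+2, north=+2); A at (east=12, north=-7).
Therefore A relative to F: (east=12, north=-7).

Answer: A is at (east=12, north=-7) relative to F.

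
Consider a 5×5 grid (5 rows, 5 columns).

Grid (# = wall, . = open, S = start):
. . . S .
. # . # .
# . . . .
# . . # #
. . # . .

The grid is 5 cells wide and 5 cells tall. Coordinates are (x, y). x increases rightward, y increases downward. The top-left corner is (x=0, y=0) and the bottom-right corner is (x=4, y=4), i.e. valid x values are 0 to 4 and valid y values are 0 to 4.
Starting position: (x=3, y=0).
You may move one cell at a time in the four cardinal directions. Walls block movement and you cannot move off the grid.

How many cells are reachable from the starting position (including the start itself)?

BFS flood-fill from (x=3, y=0):
  Distance 0: (x=3, y=0)
  Distance 1: (x=2, y=0), (x=4, y=0)
  Distance 2: (x=1, y=0), (x=2, y=1), (x=4, y=1)
  Distance 3: (x=0, y=0), (x=2, y=2), (x=4, y=2)
  Distance 4: (x=0, y=1), (x=1, y=2), (x=3, y=2), (x=2, y=3)
  Distance 5: (x=1, y=3)
  Distance 6: (x=1, y=4)
  Distance 7: (x=0, y=4)
Total reachable: 16 (grid has 18 open cells total)

Answer: Reachable cells: 16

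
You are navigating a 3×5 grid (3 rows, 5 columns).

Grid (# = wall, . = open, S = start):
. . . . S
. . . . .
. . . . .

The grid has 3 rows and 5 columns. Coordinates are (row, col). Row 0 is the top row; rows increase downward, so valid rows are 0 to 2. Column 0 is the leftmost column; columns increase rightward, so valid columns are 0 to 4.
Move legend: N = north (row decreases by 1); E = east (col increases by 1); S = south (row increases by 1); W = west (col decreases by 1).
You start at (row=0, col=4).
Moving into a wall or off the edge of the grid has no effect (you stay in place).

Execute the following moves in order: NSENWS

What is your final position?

Answer: Final position: (row=1, col=3)

Derivation:
Start: (row=0, col=4)
  N (north): blocked, stay at (row=0, col=4)
  S (south): (row=0, col=4) -> (row=1, col=4)
  E (east): blocked, stay at (row=1, col=4)
  N (north): (row=1, col=4) -> (row=0, col=4)
  W (west): (row=0, col=4) -> (row=0, col=3)
  S (south): (row=0, col=3) -> (row=1, col=3)
Final: (row=1, col=3)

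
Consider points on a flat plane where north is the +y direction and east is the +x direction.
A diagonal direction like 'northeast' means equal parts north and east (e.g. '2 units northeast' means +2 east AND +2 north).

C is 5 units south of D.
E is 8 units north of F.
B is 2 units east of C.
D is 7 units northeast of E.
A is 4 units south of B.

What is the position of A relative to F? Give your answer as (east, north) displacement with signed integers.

Place F at the origin (east=0, north=0).
  E is 8 units north of F: delta (east=+0, north=+8); E at (east=0, north=8).
  D is 7 units northeast of E: delta (east=+7, north=+7); D at (east=7, north=15).
  C is 5 units south of D: delta (east=+0, north=-5); C at (east=7, north=10).
  B is 2 units east of C: delta (east=+2, north=+0); B at (east=9, north=10).
  A is 4 units south of B: delta (east=+0, north=-4); A at (east=9, north=6).
Therefore A relative to F: (east=9, north=6).

Answer: A is at (east=9, north=6) relative to F.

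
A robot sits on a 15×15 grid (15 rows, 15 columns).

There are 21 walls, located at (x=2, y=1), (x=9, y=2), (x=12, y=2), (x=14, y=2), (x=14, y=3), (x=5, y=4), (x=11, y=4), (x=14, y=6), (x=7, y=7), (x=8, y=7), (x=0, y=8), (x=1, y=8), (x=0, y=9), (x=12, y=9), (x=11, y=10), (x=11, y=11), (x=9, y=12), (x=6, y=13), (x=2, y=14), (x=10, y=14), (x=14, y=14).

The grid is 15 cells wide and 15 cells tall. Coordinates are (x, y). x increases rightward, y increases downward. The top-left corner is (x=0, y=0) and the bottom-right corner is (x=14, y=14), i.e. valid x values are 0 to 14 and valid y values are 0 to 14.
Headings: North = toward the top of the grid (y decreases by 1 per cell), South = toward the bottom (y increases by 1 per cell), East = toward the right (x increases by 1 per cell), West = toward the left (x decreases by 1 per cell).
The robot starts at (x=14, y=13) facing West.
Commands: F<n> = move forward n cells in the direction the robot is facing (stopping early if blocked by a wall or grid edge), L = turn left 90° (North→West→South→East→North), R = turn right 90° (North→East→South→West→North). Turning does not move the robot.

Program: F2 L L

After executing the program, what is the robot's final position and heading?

Start: (x=14, y=13), facing West
  F2: move forward 2, now at (x=12, y=13)
  L: turn left, now facing South
  L: turn left, now facing East
Final: (x=12, y=13), facing East

Answer: Final position: (x=12, y=13), facing East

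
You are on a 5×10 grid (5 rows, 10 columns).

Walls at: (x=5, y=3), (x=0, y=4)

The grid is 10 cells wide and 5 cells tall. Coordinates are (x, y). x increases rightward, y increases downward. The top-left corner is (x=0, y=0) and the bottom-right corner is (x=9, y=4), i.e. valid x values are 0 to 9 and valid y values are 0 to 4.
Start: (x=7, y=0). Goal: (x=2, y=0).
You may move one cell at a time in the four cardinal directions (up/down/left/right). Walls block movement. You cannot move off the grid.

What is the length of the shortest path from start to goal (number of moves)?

BFS from (x=7, y=0) until reaching (x=2, y=0):
  Distance 0: (x=7, y=0)
  Distance 1: (x=6, y=0), (x=8, y=0), (x=7, y=1)
  Distance 2: (x=5, y=0), (x=9, y=0), (x=6, y=1), (x=8, y=1), (x=7, y=2)
  Distance 3: (x=4, y=0), (x=5, y=1), (x=9, y=1), (x=6, y=2), (x=8, y=2), (x=7, y=3)
  Distance 4: (x=3, y=0), (x=4, y=1), (x=5, y=2), (x=9, y=2), (x=6, y=3), (x=8, y=3), (x=7, y=4)
  Distance 5: (x=2, y=0), (x=3, y=1), (x=4, y=2), (x=9, y=3), (x=6, y=4), (x=8, y=4)  <- goal reached here
One shortest path (5 moves): (x=7, y=0) -> (x=6, y=0) -> (x=5, y=0) -> (x=4, y=0) -> (x=3, y=0) -> (x=2, y=0)

Answer: Shortest path length: 5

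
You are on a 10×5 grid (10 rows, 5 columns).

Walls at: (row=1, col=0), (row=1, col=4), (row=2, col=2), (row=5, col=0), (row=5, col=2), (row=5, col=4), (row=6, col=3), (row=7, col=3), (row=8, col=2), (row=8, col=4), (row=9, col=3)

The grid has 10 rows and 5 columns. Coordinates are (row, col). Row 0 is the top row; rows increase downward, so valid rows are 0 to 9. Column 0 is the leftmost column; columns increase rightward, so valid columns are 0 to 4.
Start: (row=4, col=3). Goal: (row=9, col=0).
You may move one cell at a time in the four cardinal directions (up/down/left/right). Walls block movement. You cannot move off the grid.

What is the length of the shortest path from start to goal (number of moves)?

Answer: Shortest path length: 8

Derivation:
BFS from (row=4, col=3) until reaching (row=9, col=0):
  Distance 0: (row=4, col=3)
  Distance 1: (row=3, col=3), (row=4, col=2), (row=4, col=4), (row=5, col=3)
  Distance 2: (row=2, col=3), (row=3, col=2), (row=3, col=4), (row=4, col=1)
  Distance 3: (row=1, col=3), (row=2, col=4), (row=3, col=1), (row=4, col=0), (row=5, col=1)
  Distance 4: (row=0, col=3), (row=1, col=2), (row=2, col=1), (row=3, col=0), (row=6, col=1)
  Distance 5: (row=0, col=2), (row=0, col=4), (row=1, col=1), (row=2, col=0), (row=6, col=0), (row=6, col=2), (row=7, col=1)
  Distance 6: (row=0, col=1), (row=7, col=0), (row=7, col=2), (row=8, col=1)
  Distance 7: (row=0, col=0), (row=8, col=0), (row=9, col=1)
  Distance 8: (row=9, col=0), (row=9, col=2)  <- goal reached here
One shortest path (8 moves): (row=4, col=3) -> (row=4, col=2) -> (row=4, col=1) -> (row=5, col=1) -> (row=6, col=1) -> (row=6, col=0) -> (row=7, col=0) -> (row=8, col=0) -> (row=9, col=0)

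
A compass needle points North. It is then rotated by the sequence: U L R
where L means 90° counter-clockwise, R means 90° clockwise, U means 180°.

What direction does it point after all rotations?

Start: North
  U (U-turn (180°)) -> South
  L (left (90° counter-clockwise)) -> East
  R (right (90° clockwise)) -> South
Final: South

Answer: Final heading: South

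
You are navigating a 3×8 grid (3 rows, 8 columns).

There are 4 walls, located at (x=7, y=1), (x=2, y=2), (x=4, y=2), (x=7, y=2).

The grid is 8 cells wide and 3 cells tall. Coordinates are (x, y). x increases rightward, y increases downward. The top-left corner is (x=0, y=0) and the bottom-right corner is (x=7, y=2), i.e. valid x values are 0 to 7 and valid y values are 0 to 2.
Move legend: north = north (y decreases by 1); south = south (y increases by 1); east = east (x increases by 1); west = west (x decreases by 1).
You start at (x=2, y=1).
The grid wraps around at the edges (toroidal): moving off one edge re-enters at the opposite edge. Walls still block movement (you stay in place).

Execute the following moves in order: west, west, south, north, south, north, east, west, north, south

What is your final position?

Start: (x=2, y=1)
  west (west): (x=2, y=1) -> (x=1, y=1)
  west (west): (x=1, y=1) -> (x=0, y=1)
  south (south): (x=0, y=1) -> (x=0, y=2)
  north (north): (x=0, y=2) -> (x=0, y=1)
  south (south): (x=0, y=1) -> (x=0, y=2)
  north (north): (x=0, y=2) -> (x=0, y=1)
  east (east): (x=0, y=1) -> (x=1, y=1)
  west (west): (x=1, y=1) -> (x=0, y=1)
  north (north): (x=0, y=1) -> (x=0, y=0)
  south (south): (x=0, y=0) -> (x=0, y=1)
Final: (x=0, y=1)

Answer: Final position: (x=0, y=1)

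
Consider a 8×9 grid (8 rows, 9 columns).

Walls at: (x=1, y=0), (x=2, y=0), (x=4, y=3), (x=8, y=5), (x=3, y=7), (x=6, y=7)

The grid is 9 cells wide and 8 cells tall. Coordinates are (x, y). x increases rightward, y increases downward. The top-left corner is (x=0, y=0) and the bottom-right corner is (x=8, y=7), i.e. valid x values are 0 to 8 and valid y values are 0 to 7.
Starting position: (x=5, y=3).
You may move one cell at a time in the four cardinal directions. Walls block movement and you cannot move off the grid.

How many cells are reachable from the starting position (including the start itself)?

BFS flood-fill from (x=5, y=3):
  Distance 0: (x=5, y=3)
  Distance 1: (x=5, y=2), (x=6, y=3), (x=5, y=4)
  Distance 2: (x=5, y=1), (x=4, y=2), (x=6, y=2), (x=7, y=3), (x=4, y=4), (x=6, y=4), (x=5, y=5)
  Distance 3: (x=5, y=0), (x=4, y=1), (x=6, y=1), (x=3, y=2), (x=7, y=2), (x=8, y=3), (x=3, y=4), (x=7, y=4), (x=4, y=5), (x=6, y=5), (x=5, y=6)
  Distance 4: (x=4, y=0), (x=6, y=0), (x=3, y=1), (x=7, y=1), (x=2, y=2), (x=8, y=2), (x=3, y=3), (x=2, y=4), (x=8, y=4), (x=3, y=5), (x=7, y=5), (x=4, y=6), (x=6, y=6), (x=5, y=7)
  Distance 5: (x=3, y=0), (x=7, y=0), (x=2, y=1), (x=8, y=1), (x=1, y=2), (x=2, y=3), (x=1, y=4), (x=2, y=5), (x=3, y=6), (x=7, y=6), (x=4, y=7)
  Distance 6: (x=8, y=0), (x=1, y=1), (x=0, y=2), (x=1, y=3), (x=0, y=4), (x=1, y=5), (x=2, y=6), (x=8, y=6), (x=7, y=7)
  Distance 7: (x=0, y=1), (x=0, y=3), (x=0, y=5), (x=1, y=6), (x=2, y=7), (x=8, y=7)
  Distance 8: (x=0, y=0), (x=0, y=6), (x=1, y=7)
  Distance 9: (x=0, y=7)
Total reachable: 66 (grid has 66 open cells total)

Answer: Reachable cells: 66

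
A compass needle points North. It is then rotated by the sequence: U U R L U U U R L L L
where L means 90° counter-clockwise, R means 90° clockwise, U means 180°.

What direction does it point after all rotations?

Answer: Final heading: North

Derivation:
Start: North
  U (U-turn (180°)) -> South
  U (U-turn (180°)) -> North
  R (right (90° clockwise)) -> East
  L (left (90° counter-clockwise)) -> North
  U (U-turn (180°)) -> South
  U (U-turn (180°)) -> North
  U (U-turn (180°)) -> South
  R (right (90° clockwise)) -> West
  L (left (90° counter-clockwise)) -> South
  L (left (90° counter-clockwise)) -> East
  L (left (90° counter-clockwise)) -> North
Final: North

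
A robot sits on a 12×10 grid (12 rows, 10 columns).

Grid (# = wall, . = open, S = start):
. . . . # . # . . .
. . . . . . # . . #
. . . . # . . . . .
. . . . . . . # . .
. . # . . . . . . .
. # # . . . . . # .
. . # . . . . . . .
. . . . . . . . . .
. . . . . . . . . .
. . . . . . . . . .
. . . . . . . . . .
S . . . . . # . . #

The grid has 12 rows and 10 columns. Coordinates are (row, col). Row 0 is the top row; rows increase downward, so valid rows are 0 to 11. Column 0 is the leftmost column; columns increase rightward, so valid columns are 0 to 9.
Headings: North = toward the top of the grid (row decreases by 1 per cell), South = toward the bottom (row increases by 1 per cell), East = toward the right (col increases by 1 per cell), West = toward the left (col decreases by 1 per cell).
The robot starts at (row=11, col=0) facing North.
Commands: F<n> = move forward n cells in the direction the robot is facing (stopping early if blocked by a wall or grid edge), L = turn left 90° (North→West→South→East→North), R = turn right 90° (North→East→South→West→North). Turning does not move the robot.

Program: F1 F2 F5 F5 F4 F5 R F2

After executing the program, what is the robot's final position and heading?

Answer: Final position: (row=0, col=2), facing East

Derivation:
Start: (row=11, col=0), facing North
  F1: move forward 1, now at (row=10, col=0)
  F2: move forward 2, now at (row=8, col=0)
  F5: move forward 5, now at (row=3, col=0)
  F5: move forward 3/5 (blocked), now at (row=0, col=0)
  F4: move forward 0/4 (blocked), now at (row=0, col=0)
  F5: move forward 0/5 (blocked), now at (row=0, col=0)
  R: turn right, now facing East
  F2: move forward 2, now at (row=0, col=2)
Final: (row=0, col=2), facing East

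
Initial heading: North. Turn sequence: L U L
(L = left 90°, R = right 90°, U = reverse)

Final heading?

Answer: Final heading: North

Derivation:
Start: North
  L (left (90° counter-clockwise)) -> West
  U (U-turn (180°)) -> East
  L (left (90° counter-clockwise)) -> North
Final: North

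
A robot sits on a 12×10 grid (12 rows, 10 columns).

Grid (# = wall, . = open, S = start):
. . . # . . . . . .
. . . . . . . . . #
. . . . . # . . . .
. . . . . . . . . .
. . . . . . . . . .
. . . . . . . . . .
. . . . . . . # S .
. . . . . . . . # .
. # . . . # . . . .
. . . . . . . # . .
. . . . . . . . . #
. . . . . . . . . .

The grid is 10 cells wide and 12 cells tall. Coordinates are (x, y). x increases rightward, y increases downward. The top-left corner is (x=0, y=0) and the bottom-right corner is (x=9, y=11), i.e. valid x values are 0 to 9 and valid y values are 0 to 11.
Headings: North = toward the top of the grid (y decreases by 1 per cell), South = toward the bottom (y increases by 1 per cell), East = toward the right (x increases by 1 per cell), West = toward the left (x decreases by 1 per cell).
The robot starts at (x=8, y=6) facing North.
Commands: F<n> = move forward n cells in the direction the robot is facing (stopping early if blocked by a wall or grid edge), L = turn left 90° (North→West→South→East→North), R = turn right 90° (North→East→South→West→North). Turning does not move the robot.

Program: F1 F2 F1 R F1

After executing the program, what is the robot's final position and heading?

Answer: Final position: (x=9, y=2), facing East

Derivation:
Start: (x=8, y=6), facing North
  F1: move forward 1, now at (x=8, y=5)
  F2: move forward 2, now at (x=8, y=3)
  F1: move forward 1, now at (x=8, y=2)
  R: turn right, now facing East
  F1: move forward 1, now at (x=9, y=2)
Final: (x=9, y=2), facing East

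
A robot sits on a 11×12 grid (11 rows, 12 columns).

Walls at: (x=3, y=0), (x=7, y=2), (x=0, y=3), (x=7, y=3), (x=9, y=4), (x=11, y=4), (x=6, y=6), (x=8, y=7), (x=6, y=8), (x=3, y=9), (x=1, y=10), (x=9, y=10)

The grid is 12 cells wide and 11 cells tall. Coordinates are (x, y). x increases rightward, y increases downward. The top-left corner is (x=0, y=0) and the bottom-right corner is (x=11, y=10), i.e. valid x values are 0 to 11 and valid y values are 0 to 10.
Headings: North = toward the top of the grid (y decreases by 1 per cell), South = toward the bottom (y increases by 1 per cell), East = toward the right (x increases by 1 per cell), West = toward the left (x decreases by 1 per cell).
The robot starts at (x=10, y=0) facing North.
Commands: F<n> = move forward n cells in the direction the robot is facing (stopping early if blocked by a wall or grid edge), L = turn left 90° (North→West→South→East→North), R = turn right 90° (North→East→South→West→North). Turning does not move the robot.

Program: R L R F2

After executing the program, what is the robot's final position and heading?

Answer: Final position: (x=11, y=0), facing East

Derivation:
Start: (x=10, y=0), facing North
  R: turn right, now facing East
  L: turn left, now facing North
  R: turn right, now facing East
  F2: move forward 1/2 (blocked), now at (x=11, y=0)
Final: (x=11, y=0), facing East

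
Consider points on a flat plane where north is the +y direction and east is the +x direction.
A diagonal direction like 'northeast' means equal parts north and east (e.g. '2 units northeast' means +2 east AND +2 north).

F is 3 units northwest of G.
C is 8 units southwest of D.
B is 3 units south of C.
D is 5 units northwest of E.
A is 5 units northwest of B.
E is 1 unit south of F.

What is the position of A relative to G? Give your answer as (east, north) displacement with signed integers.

Place G at the origin (east=0, north=0).
  F is 3 units northwest of G: delta (east=-3, north=+3); F at (east=-3, north=3).
  E is 1 unit south of F: delta (east=+0, north=-1); E at (east=-3, north=2).
  D is 5 units northwest of E: delta (east=-5, north=+5); D at (east=-8, north=7).
  C is 8 units southwest of D: delta (east=-8, north=-8); C at (east=-16, north=-1).
  B is 3 units south of C: delta (east=+0, north=-3); B at (east=-16, north=-4).
  A is 5 units northwest of B: delta (east=-5, north=+5); A at (east=-21, north=1).
Therefore A relative to G: (east=-21, north=1).

Answer: A is at (east=-21, north=1) relative to G.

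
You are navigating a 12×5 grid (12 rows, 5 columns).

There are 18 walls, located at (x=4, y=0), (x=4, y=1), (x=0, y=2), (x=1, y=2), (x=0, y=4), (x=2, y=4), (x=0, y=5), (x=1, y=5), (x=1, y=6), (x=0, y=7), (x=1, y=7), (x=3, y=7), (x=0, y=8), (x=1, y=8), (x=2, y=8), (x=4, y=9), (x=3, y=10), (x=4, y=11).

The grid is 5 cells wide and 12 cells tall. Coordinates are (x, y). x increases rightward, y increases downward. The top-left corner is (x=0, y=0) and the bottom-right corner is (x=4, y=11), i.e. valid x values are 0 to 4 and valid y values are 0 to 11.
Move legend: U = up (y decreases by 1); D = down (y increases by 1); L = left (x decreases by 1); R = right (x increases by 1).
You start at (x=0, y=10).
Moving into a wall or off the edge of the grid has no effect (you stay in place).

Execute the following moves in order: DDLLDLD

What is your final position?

Answer: Final position: (x=0, y=11)

Derivation:
Start: (x=0, y=10)
  D (down): (x=0, y=10) -> (x=0, y=11)
  D (down): blocked, stay at (x=0, y=11)
  L (left): blocked, stay at (x=0, y=11)
  L (left): blocked, stay at (x=0, y=11)
  D (down): blocked, stay at (x=0, y=11)
  L (left): blocked, stay at (x=0, y=11)
  D (down): blocked, stay at (x=0, y=11)
Final: (x=0, y=11)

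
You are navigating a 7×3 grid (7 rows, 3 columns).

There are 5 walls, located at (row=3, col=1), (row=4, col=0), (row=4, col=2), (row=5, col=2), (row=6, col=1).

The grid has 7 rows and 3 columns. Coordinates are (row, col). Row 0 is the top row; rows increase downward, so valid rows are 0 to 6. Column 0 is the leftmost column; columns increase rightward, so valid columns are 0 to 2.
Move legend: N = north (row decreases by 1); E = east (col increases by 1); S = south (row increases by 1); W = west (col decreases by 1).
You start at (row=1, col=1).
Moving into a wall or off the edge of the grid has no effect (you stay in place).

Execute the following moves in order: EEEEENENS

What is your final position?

Answer: Final position: (row=1, col=2)

Derivation:
Start: (row=1, col=1)
  E (east): (row=1, col=1) -> (row=1, col=2)
  [×4]E (east): blocked, stay at (row=1, col=2)
  N (north): (row=1, col=2) -> (row=0, col=2)
  E (east): blocked, stay at (row=0, col=2)
  N (north): blocked, stay at (row=0, col=2)
  S (south): (row=0, col=2) -> (row=1, col=2)
Final: (row=1, col=2)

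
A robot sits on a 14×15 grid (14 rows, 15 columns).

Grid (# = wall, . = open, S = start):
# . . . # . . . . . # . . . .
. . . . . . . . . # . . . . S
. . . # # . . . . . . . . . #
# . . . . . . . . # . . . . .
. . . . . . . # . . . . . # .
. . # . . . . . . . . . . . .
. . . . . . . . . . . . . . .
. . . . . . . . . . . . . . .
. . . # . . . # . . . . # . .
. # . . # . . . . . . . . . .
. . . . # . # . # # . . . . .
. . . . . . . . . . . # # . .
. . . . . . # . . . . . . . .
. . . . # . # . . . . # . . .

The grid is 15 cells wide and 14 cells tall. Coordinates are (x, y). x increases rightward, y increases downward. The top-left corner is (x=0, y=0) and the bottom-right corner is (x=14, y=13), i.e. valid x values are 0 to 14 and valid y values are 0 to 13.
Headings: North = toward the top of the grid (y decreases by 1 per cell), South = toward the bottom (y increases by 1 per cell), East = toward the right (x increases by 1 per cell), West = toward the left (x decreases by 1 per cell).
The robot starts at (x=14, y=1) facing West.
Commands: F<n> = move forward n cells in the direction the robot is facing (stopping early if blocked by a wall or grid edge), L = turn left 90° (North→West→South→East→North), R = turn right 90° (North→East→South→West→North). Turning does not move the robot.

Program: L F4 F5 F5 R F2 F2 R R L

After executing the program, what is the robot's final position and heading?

Answer: Final position: (x=10, y=1), facing North

Derivation:
Start: (x=14, y=1), facing West
  L: turn left, now facing South
  F4: move forward 0/4 (blocked), now at (x=14, y=1)
  F5: move forward 0/5 (blocked), now at (x=14, y=1)
  F5: move forward 0/5 (blocked), now at (x=14, y=1)
  R: turn right, now facing West
  F2: move forward 2, now at (x=12, y=1)
  F2: move forward 2, now at (x=10, y=1)
  R: turn right, now facing North
  R: turn right, now facing East
  L: turn left, now facing North
Final: (x=10, y=1), facing North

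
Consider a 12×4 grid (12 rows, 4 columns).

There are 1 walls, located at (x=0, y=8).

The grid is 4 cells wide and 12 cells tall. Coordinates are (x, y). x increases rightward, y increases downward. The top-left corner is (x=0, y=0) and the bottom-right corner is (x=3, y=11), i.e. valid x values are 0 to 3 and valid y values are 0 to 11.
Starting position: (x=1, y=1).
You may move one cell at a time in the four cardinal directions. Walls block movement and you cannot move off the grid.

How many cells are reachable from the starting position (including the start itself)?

Answer: Reachable cells: 47

Derivation:
BFS flood-fill from (x=1, y=1):
  Distance 0: (x=1, y=1)
  Distance 1: (x=1, y=0), (x=0, y=1), (x=2, y=1), (x=1, y=2)
  Distance 2: (x=0, y=0), (x=2, y=0), (x=3, y=1), (x=0, y=2), (x=2, y=2), (x=1, y=3)
  Distance 3: (x=3, y=0), (x=3, y=2), (x=0, y=3), (x=2, y=3), (x=1, y=4)
  Distance 4: (x=3, y=3), (x=0, y=4), (x=2, y=4), (x=1, y=5)
  Distance 5: (x=3, y=4), (x=0, y=5), (x=2, y=5), (x=1, y=6)
  Distance 6: (x=3, y=5), (x=0, y=6), (x=2, y=6), (x=1, y=7)
  Distance 7: (x=3, y=6), (x=0, y=7), (x=2, y=7), (x=1, y=8)
  Distance 8: (x=3, y=7), (x=2, y=8), (x=1, y=9)
  Distance 9: (x=3, y=8), (x=0, y=9), (x=2, y=9), (x=1, y=10)
  Distance 10: (x=3, y=9), (x=0, y=10), (x=2, y=10), (x=1, y=11)
  Distance 11: (x=3, y=10), (x=0, y=11), (x=2, y=11)
  Distance 12: (x=3, y=11)
Total reachable: 47 (grid has 47 open cells total)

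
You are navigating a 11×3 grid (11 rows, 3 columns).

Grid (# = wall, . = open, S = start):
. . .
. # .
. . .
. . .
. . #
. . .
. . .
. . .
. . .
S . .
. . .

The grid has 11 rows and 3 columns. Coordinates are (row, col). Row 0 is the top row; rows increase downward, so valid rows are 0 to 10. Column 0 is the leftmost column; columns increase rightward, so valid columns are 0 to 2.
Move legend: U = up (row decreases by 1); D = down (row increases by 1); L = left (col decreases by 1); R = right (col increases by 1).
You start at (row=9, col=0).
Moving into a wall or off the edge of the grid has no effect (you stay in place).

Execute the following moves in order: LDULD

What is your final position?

Answer: Final position: (row=10, col=0)

Derivation:
Start: (row=9, col=0)
  L (left): blocked, stay at (row=9, col=0)
  D (down): (row=9, col=0) -> (row=10, col=0)
  U (up): (row=10, col=0) -> (row=9, col=0)
  L (left): blocked, stay at (row=9, col=0)
  D (down): (row=9, col=0) -> (row=10, col=0)
Final: (row=10, col=0)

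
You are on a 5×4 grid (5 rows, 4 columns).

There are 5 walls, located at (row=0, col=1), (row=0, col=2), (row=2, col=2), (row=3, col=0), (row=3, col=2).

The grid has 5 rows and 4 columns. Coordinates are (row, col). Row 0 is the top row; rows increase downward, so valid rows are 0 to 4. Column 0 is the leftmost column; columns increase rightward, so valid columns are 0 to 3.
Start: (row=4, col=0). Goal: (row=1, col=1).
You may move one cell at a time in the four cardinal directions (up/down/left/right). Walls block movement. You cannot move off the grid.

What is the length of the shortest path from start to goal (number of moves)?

Answer: Shortest path length: 4

Derivation:
BFS from (row=4, col=0) until reaching (row=1, col=1):
  Distance 0: (row=4, col=0)
  Distance 1: (row=4, col=1)
  Distance 2: (row=3, col=1), (row=4, col=2)
  Distance 3: (row=2, col=1), (row=4, col=3)
  Distance 4: (row=1, col=1), (row=2, col=0), (row=3, col=3)  <- goal reached here
One shortest path (4 moves): (row=4, col=0) -> (row=4, col=1) -> (row=3, col=1) -> (row=2, col=1) -> (row=1, col=1)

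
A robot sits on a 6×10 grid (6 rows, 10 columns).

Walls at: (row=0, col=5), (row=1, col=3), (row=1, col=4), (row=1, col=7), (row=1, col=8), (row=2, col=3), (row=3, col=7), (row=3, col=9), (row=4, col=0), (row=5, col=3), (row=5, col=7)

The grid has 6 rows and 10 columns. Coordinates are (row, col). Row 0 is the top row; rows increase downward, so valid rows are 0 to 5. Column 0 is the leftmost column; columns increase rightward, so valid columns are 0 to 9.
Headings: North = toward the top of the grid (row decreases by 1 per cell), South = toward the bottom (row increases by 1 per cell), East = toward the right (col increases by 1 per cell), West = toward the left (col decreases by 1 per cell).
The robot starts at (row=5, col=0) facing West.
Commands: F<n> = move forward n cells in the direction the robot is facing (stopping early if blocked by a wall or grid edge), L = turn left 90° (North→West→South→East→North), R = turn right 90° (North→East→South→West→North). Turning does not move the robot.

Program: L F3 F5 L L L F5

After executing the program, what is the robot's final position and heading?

Answer: Final position: (row=5, col=0), facing West

Derivation:
Start: (row=5, col=0), facing West
  L: turn left, now facing South
  F3: move forward 0/3 (blocked), now at (row=5, col=0)
  F5: move forward 0/5 (blocked), now at (row=5, col=0)
  L: turn left, now facing East
  L: turn left, now facing North
  L: turn left, now facing West
  F5: move forward 0/5 (blocked), now at (row=5, col=0)
Final: (row=5, col=0), facing West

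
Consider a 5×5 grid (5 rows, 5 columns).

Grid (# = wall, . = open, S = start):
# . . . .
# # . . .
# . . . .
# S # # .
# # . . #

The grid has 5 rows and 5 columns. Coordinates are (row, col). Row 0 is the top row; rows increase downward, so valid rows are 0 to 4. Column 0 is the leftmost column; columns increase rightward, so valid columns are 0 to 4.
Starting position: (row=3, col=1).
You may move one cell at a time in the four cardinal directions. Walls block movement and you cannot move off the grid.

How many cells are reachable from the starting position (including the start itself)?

Answer: Reachable cells: 13

Derivation:
BFS flood-fill from (row=3, col=1):
  Distance 0: (row=3, col=1)
  Distance 1: (row=2, col=1)
  Distance 2: (row=2, col=2)
  Distance 3: (row=1, col=2), (row=2, col=3)
  Distance 4: (row=0, col=2), (row=1, col=3), (row=2, col=4)
  Distance 5: (row=0, col=1), (row=0, col=3), (row=1, col=4), (row=3, col=4)
  Distance 6: (row=0, col=4)
Total reachable: 13 (grid has 15 open cells total)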